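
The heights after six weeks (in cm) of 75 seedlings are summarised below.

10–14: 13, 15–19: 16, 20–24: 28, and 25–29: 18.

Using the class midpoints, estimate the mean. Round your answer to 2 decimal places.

20.40

Midpoints: 12, 17, 22, 27
Σfm = 13×12 + 16×17 + 28×22 + 18×27 = 1530
n = Σf = 75
Mean = 1530 / 75 = 20.4000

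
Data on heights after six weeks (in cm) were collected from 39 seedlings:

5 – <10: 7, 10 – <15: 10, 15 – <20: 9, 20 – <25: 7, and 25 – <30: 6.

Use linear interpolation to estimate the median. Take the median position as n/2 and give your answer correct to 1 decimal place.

Cumulative frequencies: 7, 17, 26, 33, 39
n = 39; position = n/2 = 19.5.
This falls in the class 15 – <20: L = 15, F = 17, f = 9, h = 5.
Median ≈ 15 + ((19.5 − 17) / 9) × 5 = 16.3889

16.4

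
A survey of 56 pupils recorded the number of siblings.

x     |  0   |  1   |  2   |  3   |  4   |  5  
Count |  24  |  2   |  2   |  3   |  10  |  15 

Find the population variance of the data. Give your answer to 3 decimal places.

Values: 0, 1, 2, 3, 4, 5
n = 56, Σfx = 130, mean = 2.3214
Σfx² = 572
Σf(x − x̄)² = Σfx² − (Σfx)²/n = 572 − 130²/56 = 270.2143
Population variance = 270.2143 / 56 = 4.8253

4.825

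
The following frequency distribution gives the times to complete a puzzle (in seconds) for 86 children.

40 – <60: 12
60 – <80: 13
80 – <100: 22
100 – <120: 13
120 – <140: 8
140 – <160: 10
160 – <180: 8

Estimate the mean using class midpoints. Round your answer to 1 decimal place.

102.6

Midpoints: 50, 70, 90, 110, 130, 150, 170
Σfm = 12×50 + 13×70 + 22×90 + 13×110 + 8×130 + 10×150 + 8×170 = 8820
n = Σf = 86
Mean = 8820 / 86 = 102.5581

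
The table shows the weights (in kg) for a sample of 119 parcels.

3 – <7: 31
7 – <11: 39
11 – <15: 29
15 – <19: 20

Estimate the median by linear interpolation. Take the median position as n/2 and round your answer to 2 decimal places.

Cumulative frequencies: 31, 70, 99, 119
n = 119; position = n/2 = 59.5.
This falls in the class 7 – <11: L = 7, F = 31, f = 39, h = 4.
Median ≈ 7 + ((59.5 − 31) / 39) × 4 = 9.9231

9.92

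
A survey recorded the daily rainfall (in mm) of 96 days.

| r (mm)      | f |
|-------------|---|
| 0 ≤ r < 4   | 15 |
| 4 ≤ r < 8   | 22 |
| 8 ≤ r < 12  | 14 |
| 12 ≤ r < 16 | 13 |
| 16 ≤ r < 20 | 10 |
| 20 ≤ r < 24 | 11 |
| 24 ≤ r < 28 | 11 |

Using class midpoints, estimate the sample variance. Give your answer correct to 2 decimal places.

63.15

Midpoints: 2, 6, 10, 14, 18, 22, 26
n = 96, Σfm = 1192, mean = 12.4167
Σfm² = 20800
Σf(m − x̄)² = Σfm² − (Σfm)²/n = 20800 − 1192²/96 = 5999.3333
Sample variance = 5999.3333 / 95 = 63.1509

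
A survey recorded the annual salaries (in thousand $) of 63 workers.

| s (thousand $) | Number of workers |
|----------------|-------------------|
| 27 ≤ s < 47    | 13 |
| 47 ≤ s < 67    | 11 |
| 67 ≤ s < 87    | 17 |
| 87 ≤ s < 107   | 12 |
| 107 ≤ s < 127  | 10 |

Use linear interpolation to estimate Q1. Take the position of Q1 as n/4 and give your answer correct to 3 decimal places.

52.000

Cumulative frequencies: 13, 24, 41, 53, 63
n = 63; position = n/4 = 15.75.
This falls in the class 47 ≤ s < 67: L = 47, F = 13, f = 11, h = 20.
Lower quartile ≈ 47 + ((15.75 − 13) / 11) × 20 = 52.0000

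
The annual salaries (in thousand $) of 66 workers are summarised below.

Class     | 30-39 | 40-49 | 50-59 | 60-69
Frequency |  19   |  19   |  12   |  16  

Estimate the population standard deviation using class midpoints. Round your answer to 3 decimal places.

Midpoints: 34.5, 44.5, 54.5, 64.5
n = 66, Σfm = 3187, mean = 48.2879
Σfm² = 162446.5
Σf(m − x̄)² = Σfm² − (Σfm)²/n = 162446.5 − 3187²/66 = 8553.0303
Population variance = 8553.0303 / 66 = 129.5914
Standard deviation = √129.5914 = 11.3838

11.384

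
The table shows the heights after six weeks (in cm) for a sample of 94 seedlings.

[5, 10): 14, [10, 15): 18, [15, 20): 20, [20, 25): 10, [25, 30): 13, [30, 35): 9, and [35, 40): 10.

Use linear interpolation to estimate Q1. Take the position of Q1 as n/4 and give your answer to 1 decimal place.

Cumulative frequencies: 14, 32, 52, 62, 75, 84, 94
n = 94; position = n/4 = 23.5.
This falls in the class [10, 15): L = 10, F = 14, f = 18, h = 5.
Lower quartile ≈ 10 + ((23.5 − 14) / 18) × 5 = 12.6389

12.6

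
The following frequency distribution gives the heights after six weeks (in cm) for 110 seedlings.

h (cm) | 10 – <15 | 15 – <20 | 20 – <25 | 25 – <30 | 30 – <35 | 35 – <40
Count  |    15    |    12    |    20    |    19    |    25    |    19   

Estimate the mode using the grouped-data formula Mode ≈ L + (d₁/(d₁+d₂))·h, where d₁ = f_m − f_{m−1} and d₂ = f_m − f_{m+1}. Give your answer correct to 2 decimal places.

Modal class: 30 – <35 (highest frequency 25).
d₁ = 25 − 19 = 6, d₂ = 25 − 19 = 6
Mode ≈ 30 + (6/(6+6)) × 5 = 30 + 2.5000 = 32.5000

32.50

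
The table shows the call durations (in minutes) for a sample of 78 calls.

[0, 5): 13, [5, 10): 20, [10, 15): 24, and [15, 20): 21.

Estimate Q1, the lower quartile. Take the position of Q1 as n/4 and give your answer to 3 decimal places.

6.625

Cumulative frequencies: 13, 33, 57, 78
n = 78; position = n/4 = 19.5.
This falls in the class [5, 10): L = 5, F = 13, f = 20, h = 5.
Lower quartile ≈ 5 + ((19.5 − 13) / 20) × 5 = 6.6250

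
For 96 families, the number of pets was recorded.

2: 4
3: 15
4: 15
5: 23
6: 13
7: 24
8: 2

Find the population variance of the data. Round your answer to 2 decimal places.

Values: 2, 3, 4, 5, 6, 7, 8
n = 96, Σfx = 490, mean = 5.1042
Σfx² = 2738
Σf(x − x̄)² = Σfx² − (Σfx)²/n = 2738 − 490²/96 = 236.9583
Population variance = 236.9583 / 96 = 2.4683

2.47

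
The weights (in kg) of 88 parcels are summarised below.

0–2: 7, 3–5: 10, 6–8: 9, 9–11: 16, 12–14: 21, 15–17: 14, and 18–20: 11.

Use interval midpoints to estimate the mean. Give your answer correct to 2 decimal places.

Midpoints: 1, 4, 7, 10, 13, 16, 19
Σfm = 7×1 + 10×4 + 9×7 + 16×10 + 21×13 + 14×16 + 11×19 = 976
n = Σf = 88
Mean = 976 / 88 = 11.0909

11.09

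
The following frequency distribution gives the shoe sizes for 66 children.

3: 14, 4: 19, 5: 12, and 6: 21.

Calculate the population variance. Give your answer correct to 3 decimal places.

Values: 3, 4, 5, 6
n = 66, Σfx = 304, mean = 4.6061
Σfx² = 1486
Σf(x − x̄)² = Σfx² − (Σfx)²/n = 1486 − 304²/66 = 85.7576
Population variance = 85.7576 / 66 = 1.2994

1.299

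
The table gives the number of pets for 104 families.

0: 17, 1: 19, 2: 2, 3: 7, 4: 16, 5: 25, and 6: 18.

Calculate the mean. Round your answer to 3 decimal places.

Values: 0, 1, 2, 3, 4, 5, 6
Σfx = 17×0 + 19×1 + 2×2 + 7×3 + 16×4 + 25×5 + 18×6 = 341
n = Σf = 104
Mean = 341 / 104 = 3.2788

3.279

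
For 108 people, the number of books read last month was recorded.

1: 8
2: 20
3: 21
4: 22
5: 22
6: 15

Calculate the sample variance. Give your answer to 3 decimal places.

Values: 1, 2, 3, 4, 5, 6
n = 108, Σfx = 399, mean = 3.6944
Σfx² = 1719
Σf(x − x̄)² = Σfx² − (Σfx)²/n = 1719 − 399²/108 = 244.9167
Sample variance = 244.9167 / 107 = 2.2889

2.289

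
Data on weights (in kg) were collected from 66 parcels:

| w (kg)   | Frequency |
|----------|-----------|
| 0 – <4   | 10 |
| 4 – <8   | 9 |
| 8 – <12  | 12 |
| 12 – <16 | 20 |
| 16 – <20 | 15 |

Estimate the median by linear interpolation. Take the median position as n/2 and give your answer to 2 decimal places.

12.40

Cumulative frequencies: 10, 19, 31, 51, 66
n = 66; position = n/2 = 33.
This falls in the class 12 – <16: L = 12, F = 31, f = 20, h = 4.
Median ≈ 12 + ((33 − 31) / 20) × 4 = 12.4000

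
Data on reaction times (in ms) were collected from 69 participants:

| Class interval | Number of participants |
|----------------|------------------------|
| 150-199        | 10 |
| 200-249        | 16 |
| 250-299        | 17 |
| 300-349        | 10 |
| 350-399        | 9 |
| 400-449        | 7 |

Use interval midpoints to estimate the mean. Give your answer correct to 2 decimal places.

Midpoints: 174.5, 224.5, 274.5, 324.5, 374.5, 424.5
Σfm = 10×174.5 + 16×224.5 + 17×274.5 + 10×324.5 + 9×374.5 + 7×424.5 = 19590.5
n = Σf = 69
Mean = 19590.5 / 69 = 283.9203

283.92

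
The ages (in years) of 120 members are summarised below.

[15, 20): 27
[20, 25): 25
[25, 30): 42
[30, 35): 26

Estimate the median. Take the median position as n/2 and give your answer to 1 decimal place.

Cumulative frequencies: 27, 52, 94, 120
n = 120; position = n/2 = 60.
This falls in the class [25, 30): L = 25, F = 52, f = 42, h = 5.
Median ≈ 25 + ((60 − 52) / 42) × 5 = 25.9524

26.0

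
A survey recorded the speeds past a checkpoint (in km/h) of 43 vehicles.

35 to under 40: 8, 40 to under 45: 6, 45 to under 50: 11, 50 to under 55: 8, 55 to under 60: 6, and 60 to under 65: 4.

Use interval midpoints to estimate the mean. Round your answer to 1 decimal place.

Midpoints: 37.5, 42.5, 47.5, 52.5, 57.5, 62.5
Σfm = 8×37.5 + 6×42.5 + 11×47.5 + 8×52.5 + 6×57.5 + 4×62.5 = 2092.5
n = Σf = 43
Mean = 2092.5 / 43 = 48.6628

48.7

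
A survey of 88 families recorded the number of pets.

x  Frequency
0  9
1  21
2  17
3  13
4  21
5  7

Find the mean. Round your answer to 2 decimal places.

2.42

Values: 0, 1, 2, 3, 4, 5
Σfx = 9×0 + 21×1 + 17×2 + 13×3 + 21×4 + 7×5 = 213
n = Σf = 88
Mean = 213 / 88 = 2.4205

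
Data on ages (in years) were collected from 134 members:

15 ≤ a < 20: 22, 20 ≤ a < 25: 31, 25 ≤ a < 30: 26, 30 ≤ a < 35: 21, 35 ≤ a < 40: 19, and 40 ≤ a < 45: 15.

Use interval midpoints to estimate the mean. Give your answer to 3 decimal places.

28.582

Midpoints: 17.5, 22.5, 27.5, 32.5, 37.5, 42.5
Σfm = 22×17.5 + 31×22.5 + 26×27.5 + 21×32.5 + 19×37.5 + 15×42.5 = 3830
n = Σf = 134
Mean = 3830 / 134 = 28.5821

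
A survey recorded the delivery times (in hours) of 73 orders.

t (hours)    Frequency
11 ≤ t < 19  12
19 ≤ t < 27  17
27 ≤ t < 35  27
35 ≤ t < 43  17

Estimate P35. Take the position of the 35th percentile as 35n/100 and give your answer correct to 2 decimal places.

25.38

Cumulative frequencies: 12, 29, 56, 73
n = 73; position = 35n/100 = 25.55.
This falls in the class 19 ≤ t < 27: L = 19, F = 12, f = 17, h = 8.
35th percentile ≈ 19 + ((25.55 − 12) / 17) × 8 = 25.3765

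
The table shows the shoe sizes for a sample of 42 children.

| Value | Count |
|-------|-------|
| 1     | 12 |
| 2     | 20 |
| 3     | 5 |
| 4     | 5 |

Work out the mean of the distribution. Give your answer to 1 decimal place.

Values: 1, 2, 3, 4
Σfx = 12×1 + 20×2 + 5×3 + 5×4 = 87
n = Σf = 42
Mean = 87 / 42 = 2.0714

2.1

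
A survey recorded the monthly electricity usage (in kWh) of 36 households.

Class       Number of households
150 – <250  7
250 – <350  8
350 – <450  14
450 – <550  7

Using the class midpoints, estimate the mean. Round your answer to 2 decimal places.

358.33

Midpoints: 200, 300, 400, 500
Σfm = 7×200 + 8×300 + 14×400 + 7×500 = 12900
n = Σf = 36
Mean = 12900 / 36 = 358.3333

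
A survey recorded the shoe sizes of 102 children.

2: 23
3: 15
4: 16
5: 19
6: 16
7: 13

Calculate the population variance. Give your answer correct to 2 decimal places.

Values: 2, 3, 4, 5, 6, 7
n = 102, Σfx = 437, mean = 4.2843
Σfx² = 2171
Σf(x − x̄)² = Σfx² − (Σfx)²/n = 2171 − 437²/102 = 298.7549
Population variance = 298.7549 / 102 = 2.9290

2.93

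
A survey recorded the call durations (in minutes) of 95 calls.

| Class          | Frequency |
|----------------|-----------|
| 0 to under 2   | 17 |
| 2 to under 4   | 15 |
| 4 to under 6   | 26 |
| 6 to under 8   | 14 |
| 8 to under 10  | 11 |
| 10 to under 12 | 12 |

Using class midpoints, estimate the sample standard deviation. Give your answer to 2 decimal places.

3.22

Midpoints: 1, 3, 5, 7, 9, 11
n = 95, Σfm = 521, mean = 5.4842
Σfm² = 3831
Σf(m − x̄)² = Σfm² − (Σfm)²/n = 3831 − 521²/95 = 973.7263
Sample variance = 973.7263 / 94 = 10.3588
Standard deviation = √10.3588 = 3.2185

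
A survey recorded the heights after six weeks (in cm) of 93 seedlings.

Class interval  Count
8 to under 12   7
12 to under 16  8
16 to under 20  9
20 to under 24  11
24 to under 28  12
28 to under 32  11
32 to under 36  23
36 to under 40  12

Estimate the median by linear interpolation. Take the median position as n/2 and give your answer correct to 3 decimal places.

Cumulative frequencies: 7, 15, 24, 35, 47, 58, 81, 93
n = 93; position = n/2 = 46.5.
This falls in the class 24 to under 28: L = 24, F = 35, f = 12, h = 4.
Median ≈ 24 + ((46.5 − 35) / 12) × 4 = 27.8333

27.833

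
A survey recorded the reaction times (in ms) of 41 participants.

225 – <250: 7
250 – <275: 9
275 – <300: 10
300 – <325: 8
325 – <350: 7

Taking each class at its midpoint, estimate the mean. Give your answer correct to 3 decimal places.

Midpoints: 237.5, 262.5, 287.5, 312.5, 337.5
Σfm = 7×237.5 + 9×262.5 + 10×287.5 + 8×312.5 + 7×337.5 = 11762.5
n = Σf = 41
Mean = 11762.5 / 41 = 286.8902

286.890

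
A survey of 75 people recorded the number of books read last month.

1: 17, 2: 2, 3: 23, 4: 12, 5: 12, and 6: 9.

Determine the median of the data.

3

Cumulative frequencies: 17, 19, 42, 54, 66, 75
n = 75, so the median is the value in position (n+1)/2 = 38.
Position 38 falls at value 3.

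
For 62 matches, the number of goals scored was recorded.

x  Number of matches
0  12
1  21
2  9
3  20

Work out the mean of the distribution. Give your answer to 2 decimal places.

Values: 0, 1, 2, 3
Σfx = 12×0 + 21×1 + 9×2 + 20×3 = 99
n = Σf = 62
Mean = 99 / 62 = 1.5968

1.60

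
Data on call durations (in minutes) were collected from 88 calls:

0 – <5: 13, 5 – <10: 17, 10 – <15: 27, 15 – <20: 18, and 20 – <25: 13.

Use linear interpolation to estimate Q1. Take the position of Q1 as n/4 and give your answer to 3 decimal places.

Cumulative frequencies: 13, 30, 57, 75, 88
n = 88; position = n/4 = 22.
This falls in the class 5 – <10: L = 5, F = 13, f = 17, h = 5.
Lower quartile ≈ 5 + ((22 − 13) / 17) × 5 = 7.6471

7.647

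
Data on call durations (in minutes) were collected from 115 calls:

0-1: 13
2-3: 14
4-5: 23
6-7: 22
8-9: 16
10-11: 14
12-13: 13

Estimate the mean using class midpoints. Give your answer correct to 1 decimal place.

6.4

Midpoints: 0.5, 2.5, 4.5, 6.5, 8.5, 10.5, 12.5
Σfm = 13×0.5 + 14×2.5 + 23×4.5 + 22×6.5 + 16×8.5 + 14×10.5 + 13×12.5 = 733.5
n = Σf = 115
Mean = 733.5 / 115 = 6.3783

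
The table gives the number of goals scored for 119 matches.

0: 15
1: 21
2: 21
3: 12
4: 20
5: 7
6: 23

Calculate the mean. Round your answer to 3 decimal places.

2.958

Values: 0, 1, 2, 3, 4, 5, 6
Σfx = 15×0 + 21×1 + 21×2 + 12×3 + 20×4 + 7×5 + 23×6 = 352
n = Σf = 119
Mean = 352 / 119 = 2.9580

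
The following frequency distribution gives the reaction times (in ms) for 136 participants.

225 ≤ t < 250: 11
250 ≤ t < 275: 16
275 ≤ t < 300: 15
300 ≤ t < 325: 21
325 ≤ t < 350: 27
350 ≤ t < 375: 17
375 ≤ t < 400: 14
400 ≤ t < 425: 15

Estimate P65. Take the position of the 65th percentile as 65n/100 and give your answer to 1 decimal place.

Cumulative frequencies: 11, 27, 42, 63, 90, 107, 121, 136
n = 136; position = 65n/100 = 88.4.
This falls in the class 325 ≤ t < 350: L = 325, F = 63, f = 27, h = 25.
65th percentile ≈ 325 + ((88.4 − 63) / 27) × 25 = 348.5185

348.5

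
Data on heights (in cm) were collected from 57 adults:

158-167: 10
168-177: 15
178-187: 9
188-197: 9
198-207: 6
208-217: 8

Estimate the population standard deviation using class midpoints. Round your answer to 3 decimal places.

Midpoints: 162.5, 172.5, 182.5, 192.5, 202.5, 212.5
n = 57, Σfm = 10502.5, mean = 184.2544
Σfm² = 1950956.25
Σf(m − x̄)² = Σfm² − (Σfm)²/n = 1950956.25 − 10502.5²/57 = 15824.5614
Population variance = 15824.5614 / 57 = 277.6239
Standard deviation = √277.6239 = 16.6620

16.662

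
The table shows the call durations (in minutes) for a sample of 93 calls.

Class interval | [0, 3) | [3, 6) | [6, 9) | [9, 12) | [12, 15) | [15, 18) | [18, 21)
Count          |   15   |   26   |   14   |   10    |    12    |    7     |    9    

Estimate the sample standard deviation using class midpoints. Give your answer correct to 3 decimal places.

Midpoints: 1.5, 4.5, 7.5, 10.5, 13.5, 16.5, 19.5
n = 93, Σfm = 802.5, mean = 8.6290
Σfm² = 9965.25
Σf(m − x̄)² = Σfm² − (Σfm)²/n = 9965.25 − 802.5²/93 = 3040.4516
Sample variance = 3040.4516 / 92 = 33.0484
Standard deviation = √33.0484 = 5.7488

5.749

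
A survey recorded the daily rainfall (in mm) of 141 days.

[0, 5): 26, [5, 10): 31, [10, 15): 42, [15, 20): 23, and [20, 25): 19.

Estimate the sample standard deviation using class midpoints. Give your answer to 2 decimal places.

6.42

Midpoints: 2.5, 7.5, 12.5, 17.5, 22.5
n = 141, Σfm = 1652.5, mean = 11.7199
Σfm² = 25131.25
Σf(m − x̄)² = Σfm² − (Σfm)²/n = 25131.25 − 1652.5²/141 = 5764.1844
Sample variance = 5764.1844 / 140 = 41.1727
Standard deviation = √41.1727 = 6.4166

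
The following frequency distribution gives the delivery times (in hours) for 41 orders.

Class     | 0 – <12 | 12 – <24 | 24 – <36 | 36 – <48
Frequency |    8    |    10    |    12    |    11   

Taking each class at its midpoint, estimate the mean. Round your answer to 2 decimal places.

25.61

Midpoints: 6, 18, 30, 42
Σfm = 8×6 + 10×18 + 12×30 + 11×42 = 1050
n = Σf = 41
Mean = 1050 / 41 = 25.6098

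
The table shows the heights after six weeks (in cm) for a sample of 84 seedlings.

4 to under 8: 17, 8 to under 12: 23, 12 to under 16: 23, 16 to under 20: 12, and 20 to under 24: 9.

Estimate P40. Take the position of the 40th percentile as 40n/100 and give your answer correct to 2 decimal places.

10.89

Cumulative frequencies: 17, 40, 63, 75, 84
n = 84; position = 40n/100 = 33.6.
This falls in the class 8 to under 12: L = 8, F = 17, f = 23, h = 4.
40th percentile ≈ 8 + ((33.6 − 17) / 23) × 4 = 10.8870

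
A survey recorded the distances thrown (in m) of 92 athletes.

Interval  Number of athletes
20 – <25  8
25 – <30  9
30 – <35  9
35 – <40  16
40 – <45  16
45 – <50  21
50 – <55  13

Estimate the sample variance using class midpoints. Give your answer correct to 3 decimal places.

85.440

Midpoints: 22.5, 27.5, 32.5, 37.5, 42.5, 47.5, 52.5
n = 92, Σfm = 3680, mean = 40.0000
Σfm² = 154975
Σf(m − x̄)² = Σfm² − (Σfm)²/n = 154975 − 3680²/92 = 7775.0000
Sample variance = 7775.0000 / 91 = 85.4396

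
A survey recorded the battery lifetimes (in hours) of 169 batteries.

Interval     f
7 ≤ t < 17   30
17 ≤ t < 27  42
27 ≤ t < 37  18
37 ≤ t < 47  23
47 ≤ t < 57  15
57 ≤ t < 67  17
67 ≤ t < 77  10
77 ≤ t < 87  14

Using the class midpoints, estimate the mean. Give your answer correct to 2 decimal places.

Midpoints: 12, 22, 32, 42, 52, 62, 72, 82
Σfm = 30×12 + 42×22 + 18×32 + 23×42 + 15×52 + 17×62 + 10×72 + 14×82 = 6528
n = Σf = 169
Mean = 6528 / 169 = 38.6272

38.63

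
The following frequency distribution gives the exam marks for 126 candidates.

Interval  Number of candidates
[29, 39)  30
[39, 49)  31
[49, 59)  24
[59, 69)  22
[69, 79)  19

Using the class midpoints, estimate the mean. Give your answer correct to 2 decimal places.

51.54

Midpoints: 34, 44, 54, 64, 74
Σfm = 30×34 + 31×44 + 24×54 + 22×64 + 19×74 = 6494
n = Σf = 126
Mean = 6494 / 126 = 51.5397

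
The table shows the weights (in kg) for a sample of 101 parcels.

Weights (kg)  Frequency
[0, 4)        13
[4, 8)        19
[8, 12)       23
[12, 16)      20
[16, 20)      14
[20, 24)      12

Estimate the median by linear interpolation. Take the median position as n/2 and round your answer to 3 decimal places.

11.217

Cumulative frequencies: 13, 32, 55, 75, 89, 101
n = 101; position = n/2 = 50.5.
This falls in the class [8, 12): L = 8, F = 32, f = 23, h = 4.
Median ≈ 8 + ((50.5 − 32) / 23) × 4 = 11.2174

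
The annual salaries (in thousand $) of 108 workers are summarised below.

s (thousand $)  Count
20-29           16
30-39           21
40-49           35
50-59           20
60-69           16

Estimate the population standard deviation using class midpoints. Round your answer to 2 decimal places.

12.51

Midpoints: 24.5, 34.5, 44.5, 54.5, 64.5
n = 108, Σfm = 4796, mean = 44.4074
Σfm² = 229877
Σf(m − x̄)² = Σfm² − (Σfm)²/n = 229877 − 4796²/108 = 16899.0741
Population variance = 16899.0741 / 108 = 156.4729
Standard deviation = √156.4729 = 12.5089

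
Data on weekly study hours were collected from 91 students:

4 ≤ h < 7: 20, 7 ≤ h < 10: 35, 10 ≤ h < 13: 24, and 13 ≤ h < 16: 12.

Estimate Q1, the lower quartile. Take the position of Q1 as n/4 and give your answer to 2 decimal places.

Cumulative frequencies: 20, 55, 79, 91
n = 91; position = n/4 = 22.75.
This falls in the class 7 ≤ h < 10: L = 7, F = 20, f = 35, h = 3.
Lower quartile ≈ 7 + ((22.75 − 20) / 35) × 3 = 7.2357

7.24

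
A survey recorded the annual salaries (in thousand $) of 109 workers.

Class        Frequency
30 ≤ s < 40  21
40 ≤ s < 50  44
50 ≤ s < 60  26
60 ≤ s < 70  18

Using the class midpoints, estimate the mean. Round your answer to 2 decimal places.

Midpoints: 35, 45, 55, 65
Σfm = 21×35 + 44×45 + 26×55 + 18×65 = 5315
n = Σf = 109
Mean = 5315 / 109 = 48.7615

48.76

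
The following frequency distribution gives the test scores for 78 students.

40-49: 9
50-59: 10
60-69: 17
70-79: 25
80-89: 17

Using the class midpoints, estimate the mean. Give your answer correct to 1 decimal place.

Midpoints: 44.5, 54.5, 64.5, 74.5, 84.5
Σfm = 9×44.5 + 10×54.5 + 17×64.5 + 25×74.5 + 17×84.5 = 5341
n = Σf = 78
Mean = 5341 / 78 = 68.4744

68.5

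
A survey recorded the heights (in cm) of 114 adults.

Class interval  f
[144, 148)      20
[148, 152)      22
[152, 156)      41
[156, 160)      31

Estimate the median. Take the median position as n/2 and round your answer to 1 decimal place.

153.5

Cumulative frequencies: 20, 42, 83, 114
n = 114; position = n/2 = 57.
This falls in the class [152, 156): L = 152, F = 42, f = 41, h = 4.
Median ≈ 152 + ((57 − 42) / 41) × 4 = 153.4634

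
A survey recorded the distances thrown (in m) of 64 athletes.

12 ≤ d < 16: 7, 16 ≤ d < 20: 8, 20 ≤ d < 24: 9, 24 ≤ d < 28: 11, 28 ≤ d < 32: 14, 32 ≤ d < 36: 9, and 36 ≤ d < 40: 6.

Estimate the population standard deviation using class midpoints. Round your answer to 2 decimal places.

Midpoints: 14, 18, 22, 26, 30, 34, 38
n = 64, Σfm = 1680, mean = 26.2500
Σfm² = 47424
Σf(m − x̄)² = Σfm² − (Σfm)²/n = 47424 − 1680²/64 = 3324.0000
Population variance = 3324.0000 / 64 = 51.9375
Standard deviation = √51.9375 = 7.2068

7.21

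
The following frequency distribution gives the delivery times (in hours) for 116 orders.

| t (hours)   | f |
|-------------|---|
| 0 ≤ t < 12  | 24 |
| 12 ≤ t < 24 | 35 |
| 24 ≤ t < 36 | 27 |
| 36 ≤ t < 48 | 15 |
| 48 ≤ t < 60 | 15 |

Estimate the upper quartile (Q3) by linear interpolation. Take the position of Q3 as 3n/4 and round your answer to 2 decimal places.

Cumulative frequencies: 24, 59, 86, 101, 116
n = 116; position = 3n/4 = 87.
This falls in the class 36 ≤ t < 48: L = 36, F = 86, f = 15, h = 12.
Upper quartile ≈ 36 + ((87 − 86) / 15) × 12 = 36.8000

36.80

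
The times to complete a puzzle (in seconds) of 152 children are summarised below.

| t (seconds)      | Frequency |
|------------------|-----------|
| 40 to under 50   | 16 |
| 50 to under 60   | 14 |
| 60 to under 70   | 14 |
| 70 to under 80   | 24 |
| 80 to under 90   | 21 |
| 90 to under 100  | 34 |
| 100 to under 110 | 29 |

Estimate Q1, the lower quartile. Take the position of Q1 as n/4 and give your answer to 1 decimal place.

65.7

Cumulative frequencies: 16, 30, 44, 68, 89, 123, 152
n = 152; position = n/4 = 38.
This falls in the class 60 to under 70: L = 60, F = 30, f = 14, h = 10.
Lower quartile ≈ 60 + ((38 − 30) / 14) × 10 = 65.7143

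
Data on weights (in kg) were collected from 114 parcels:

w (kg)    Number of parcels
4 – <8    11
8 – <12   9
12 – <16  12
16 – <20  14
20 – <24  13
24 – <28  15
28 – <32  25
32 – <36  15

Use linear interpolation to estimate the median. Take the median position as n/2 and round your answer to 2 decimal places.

23.38

Cumulative frequencies: 11, 20, 32, 46, 59, 74, 99, 114
n = 114; position = n/2 = 57.
This falls in the class 20 – <24: L = 20, F = 46, f = 13, h = 4.
Median ≈ 20 + ((57 − 46) / 13) × 4 = 23.3846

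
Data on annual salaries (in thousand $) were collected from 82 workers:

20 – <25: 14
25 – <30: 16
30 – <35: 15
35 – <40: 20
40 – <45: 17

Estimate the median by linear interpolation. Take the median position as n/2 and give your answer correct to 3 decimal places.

Cumulative frequencies: 14, 30, 45, 65, 82
n = 82; position = n/2 = 41.
This falls in the class 30 – <35: L = 30, F = 30, f = 15, h = 5.
Median ≈ 30 + ((41 − 30) / 15) × 5 = 33.6667

33.667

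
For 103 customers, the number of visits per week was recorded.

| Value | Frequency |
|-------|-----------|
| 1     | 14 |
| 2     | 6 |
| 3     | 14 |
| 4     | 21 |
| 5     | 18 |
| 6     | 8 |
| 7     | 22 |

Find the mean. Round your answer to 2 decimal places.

4.31

Values: 1, 2, 3, 4, 5, 6, 7
Σfx = 14×1 + 6×2 + 14×3 + 21×4 + 18×5 + 8×6 + 22×7 = 444
n = Σf = 103
Mean = 444 / 103 = 4.3107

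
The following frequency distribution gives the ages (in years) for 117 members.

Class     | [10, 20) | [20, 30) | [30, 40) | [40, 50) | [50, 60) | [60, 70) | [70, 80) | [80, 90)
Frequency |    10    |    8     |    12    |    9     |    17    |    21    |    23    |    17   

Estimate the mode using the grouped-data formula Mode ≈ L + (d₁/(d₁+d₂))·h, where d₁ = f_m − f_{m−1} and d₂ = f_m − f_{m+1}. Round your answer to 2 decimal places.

Modal class: [70, 80) (highest frequency 23).
d₁ = 23 − 21 = 2, d₂ = 23 − 17 = 6
Mode ≈ 70 + (2/(2+6)) × 10 = 70 + 2.5000 = 72.5000

72.50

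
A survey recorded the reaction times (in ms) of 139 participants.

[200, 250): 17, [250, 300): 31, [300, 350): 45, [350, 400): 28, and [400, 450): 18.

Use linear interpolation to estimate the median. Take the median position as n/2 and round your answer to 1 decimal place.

323.9

Cumulative frequencies: 17, 48, 93, 121, 139
n = 139; position = n/2 = 69.5.
This falls in the class [300, 350): L = 300, F = 48, f = 45, h = 50.
Median ≈ 300 + ((69.5 − 48) / 45) × 50 = 323.8889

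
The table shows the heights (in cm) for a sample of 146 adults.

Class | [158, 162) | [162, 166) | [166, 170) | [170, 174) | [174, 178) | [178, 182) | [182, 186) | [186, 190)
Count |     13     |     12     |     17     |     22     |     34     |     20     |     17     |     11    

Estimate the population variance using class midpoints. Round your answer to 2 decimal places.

62.55

Midpoints: 160, 164, 168, 172, 176, 180, 184, 188
n = 146, Σfm = 25468, mean = 174.4384
Σfm² = 4451728
Σf(m − x̄)² = Σfm² − (Σfm)²/n = 4451728 − 25468²/146 = 9131.9452
Population variance = 9131.9452 / 146 = 62.5476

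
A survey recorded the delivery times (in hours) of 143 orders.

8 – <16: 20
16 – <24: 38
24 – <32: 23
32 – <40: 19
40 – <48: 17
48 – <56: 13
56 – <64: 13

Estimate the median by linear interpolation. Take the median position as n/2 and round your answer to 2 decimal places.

28.70

Cumulative frequencies: 20, 58, 81, 100, 117, 130, 143
n = 143; position = n/2 = 71.5.
This falls in the class 24 – <32: L = 24, F = 58, f = 23, h = 8.
Median ≈ 24 + ((71.5 − 58) / 23) × 8 = 28.6957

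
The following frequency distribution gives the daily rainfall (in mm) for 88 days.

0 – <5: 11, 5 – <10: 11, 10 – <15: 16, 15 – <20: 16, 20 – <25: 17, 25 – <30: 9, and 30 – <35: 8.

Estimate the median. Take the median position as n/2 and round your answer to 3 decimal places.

Cumulative frequencies: 11, 22, 38, 54, 71, 80, 88
n = 88; position = n/2 = 44.
This falls in the class 15 – <20: L = 15, F = 38, f = 16, h = 5.
Median ≈ 15 + ((44 − 38) / 16) × 5 = 16.8750

16.875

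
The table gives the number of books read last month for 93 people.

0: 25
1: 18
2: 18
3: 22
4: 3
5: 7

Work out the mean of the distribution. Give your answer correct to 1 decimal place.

Values: 0, 1, 2, 3, 4, 5
Σfx = 25×0 + 18×1 + 18×2 + 22×3 + 3×4 + 7×5 = 167
n = Σf = 93
Mean = 167 / 93 = 1.7957

1.8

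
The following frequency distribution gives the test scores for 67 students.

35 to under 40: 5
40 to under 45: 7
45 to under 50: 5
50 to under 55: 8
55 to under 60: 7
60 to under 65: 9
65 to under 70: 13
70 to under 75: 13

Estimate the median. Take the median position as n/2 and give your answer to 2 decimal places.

60.83

Cumulative frequencies: 5, 12, 17, 25, 32, 41, 54, 67
n = 67; position = n/2 = 33.5.
This falls in the class 60 to under 65: L = 60, F = 32, f = 9, h = 5.
Median ≈ 60 + ((33.5 − 32) / 9) × 5 = 60.8333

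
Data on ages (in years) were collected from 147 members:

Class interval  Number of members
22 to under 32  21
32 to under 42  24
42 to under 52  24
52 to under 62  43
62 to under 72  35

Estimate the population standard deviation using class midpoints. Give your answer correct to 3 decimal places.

Midpoints: 27, 37, 47, 57, 67
n = 147, Σfm = 7379, mean = 50.1973
Σfm² = 398003
Σf(m − x̄)² = Σfm² − (Σfm)²/n = 398003 − 7379²/147 = 27597.2789
Population variance = 27597.2789 / 147 = 187.7366
Standard deviation = √187.7366 = 13.7017

13.702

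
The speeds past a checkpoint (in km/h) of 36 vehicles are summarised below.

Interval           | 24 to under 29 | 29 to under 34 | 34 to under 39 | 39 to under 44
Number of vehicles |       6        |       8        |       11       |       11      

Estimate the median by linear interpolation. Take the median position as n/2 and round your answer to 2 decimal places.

35.82

Cumulative frequencies: 6, 14, 25, 36
n = 36; position = n/2 = 18.
This falls in the class 34 to under 39: L = 34, F = 14, f = 11, h = 5.
Median ≈ 34 + ((18 − 14) / 11) × 5 = 35.8182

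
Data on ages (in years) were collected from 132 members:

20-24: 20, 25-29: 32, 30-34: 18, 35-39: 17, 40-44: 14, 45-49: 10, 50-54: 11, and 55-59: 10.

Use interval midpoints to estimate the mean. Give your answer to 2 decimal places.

Midpoints: 22, 27, 32, 37, 42, 47, 52, 57
Σfm = 20×22 + 32×27 + 18×32 + 17×37 + 14×42 + 10×47 + 11×52 + 10×57 = 4709
n = Σf = 132
Mean = 4709 / 132 = 35.6742

35.67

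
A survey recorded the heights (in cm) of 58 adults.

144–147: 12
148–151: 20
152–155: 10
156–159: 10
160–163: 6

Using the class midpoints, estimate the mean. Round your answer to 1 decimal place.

Midpoints: 145.5, 149.5, 153.5, 157.5, 161.5
Σfm = 12×145.5 + 20×149.5 + 10×153.5 + 10×157.5 + 6×161.5 = 8815
n = Σf = 58
Mean = 8815 / 58 = 151.9828

152.0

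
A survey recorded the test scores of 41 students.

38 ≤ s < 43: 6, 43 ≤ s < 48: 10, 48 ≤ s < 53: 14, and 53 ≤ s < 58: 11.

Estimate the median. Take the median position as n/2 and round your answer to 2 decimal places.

49.61

Cumulative frequencies: 6, 16, 30, 41
n = 41; position = n/2 = 20.5.
This falls in the class 48 ≤ s < 53: L = 48, F = 16, f = 14, h = 5.
Median ≈ 48 + ((20.5 − 16) / 14) × 5 = 49.6071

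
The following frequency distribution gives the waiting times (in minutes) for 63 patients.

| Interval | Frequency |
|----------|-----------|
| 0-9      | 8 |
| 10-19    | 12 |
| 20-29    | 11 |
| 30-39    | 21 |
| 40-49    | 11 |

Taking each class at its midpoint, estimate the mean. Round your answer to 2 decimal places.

Midpoints: 4.5, 14.5, 24.5, 34.5, 44.5
Σfm = 8×4.5 + 12×14.5 + 11×24.5 + 21×34.5 + 11×44.5 = 1693.5
n = Σf = 63
Mean = 1693.5 / 63 = 26.8810

26.88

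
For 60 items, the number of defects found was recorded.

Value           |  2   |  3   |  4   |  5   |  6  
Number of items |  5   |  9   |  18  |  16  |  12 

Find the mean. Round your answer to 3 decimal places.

4.350

Values: 2, 3, 4, 5, 6
Σfx = 5×2 + 9×3 + 18×4 + 16×5 + 12×6 = 261
n = Σf = 60
Mean = 261 / 60 = 4.3500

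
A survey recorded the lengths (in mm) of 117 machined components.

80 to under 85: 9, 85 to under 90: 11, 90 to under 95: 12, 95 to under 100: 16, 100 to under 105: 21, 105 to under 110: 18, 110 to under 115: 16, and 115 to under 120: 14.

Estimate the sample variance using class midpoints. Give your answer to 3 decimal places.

110.459

Midpoints: 82.5, 87.5, 92.5, 97.5, 102.5, 107.5, 112.5, 117.5
n = 117, Σfm = 11907.5, mean = 101.7735
Σfm² = 1224681.25
Σf(m − x̄)² = Σfm² − (Σfm)²/n = 1224681.25 − 11907.5²/117 = 12813.2479
Sample variance = 12813.2479 / 116 = 110.4590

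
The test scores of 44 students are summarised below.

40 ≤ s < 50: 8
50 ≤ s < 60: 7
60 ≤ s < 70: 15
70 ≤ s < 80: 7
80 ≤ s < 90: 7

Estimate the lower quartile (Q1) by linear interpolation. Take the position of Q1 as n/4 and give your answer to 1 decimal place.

Cumulative frequencies: 8, 15, 30, 37, 44
n = 44; position = n/4 = 11.
This falls in the class 50 ≤ s < 60: L = 50, F = 8, f = 7, h = 10.
Lower quartile ≈ 50 + ((11 − 8) / 7) × 10 = 54.2857

54.3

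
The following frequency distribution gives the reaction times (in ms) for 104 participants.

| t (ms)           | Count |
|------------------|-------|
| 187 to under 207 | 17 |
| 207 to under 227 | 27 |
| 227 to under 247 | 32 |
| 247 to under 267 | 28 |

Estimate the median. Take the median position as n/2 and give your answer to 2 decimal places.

232.00

Cumulative frequencies: 17, 44, 76, 104
n = 104; position = n/2 = 52.
This falls in the class 227 to under 247: L = 227, F = 44, f = 32, h = 20.
Median ≈ 227 + ((52 − 44) / 32) × 20 = 232.0000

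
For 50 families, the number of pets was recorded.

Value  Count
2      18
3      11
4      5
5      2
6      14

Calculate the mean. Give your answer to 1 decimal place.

3.7

Values: 2, 3, 4, 5, 6
Σfx = 18×2 + 11×3 + 5×4 + 2×5 + 14×6 = 183
n = Σf = 50
Mean = 183 / 50 = 3.6600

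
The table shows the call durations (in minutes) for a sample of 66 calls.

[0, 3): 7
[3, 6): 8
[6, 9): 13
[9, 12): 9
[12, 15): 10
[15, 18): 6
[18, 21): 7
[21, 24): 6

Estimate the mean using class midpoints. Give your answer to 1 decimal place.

11.3

Midpoints: 1.5, 4.5, 7.5, 10.5, 13.5, 16.5, 19.5, 22.5
Σfm = 7×1.5 + 8×4.5 + 13×7.5 + 9×10.5 + 10×13.5 + 6×16.5 + 7×19.5 + 6×22.5 = 744
n = Σf = 66
Mean = 744 / 66 = 11.2727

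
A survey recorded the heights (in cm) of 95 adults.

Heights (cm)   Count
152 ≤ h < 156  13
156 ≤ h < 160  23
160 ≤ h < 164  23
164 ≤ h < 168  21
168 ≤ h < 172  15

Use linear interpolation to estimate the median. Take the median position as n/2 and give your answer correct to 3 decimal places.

Cumulative frequencies: 13, 36, 59, 80, 95
n = 95; position = n/2 = 47.5.
This falls in the class 160 ≤ h < 164: L = 160, F = 36, f = 23, h = 4.
Median ≈ 160 + ((47.5 − 36) / 23) × 4 = 162.0000

162.000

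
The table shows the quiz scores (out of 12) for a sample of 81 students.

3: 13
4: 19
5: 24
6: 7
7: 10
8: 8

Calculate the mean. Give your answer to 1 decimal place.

5.1

Values: 3, 4, 5, 6, 7, 8
Σfx = 13×3 + 19×4 + 24×5 + 7×6 + 10×7 + 8×8 = 411
n = Σf = 81
Mean = 411 / 81 = 5.0741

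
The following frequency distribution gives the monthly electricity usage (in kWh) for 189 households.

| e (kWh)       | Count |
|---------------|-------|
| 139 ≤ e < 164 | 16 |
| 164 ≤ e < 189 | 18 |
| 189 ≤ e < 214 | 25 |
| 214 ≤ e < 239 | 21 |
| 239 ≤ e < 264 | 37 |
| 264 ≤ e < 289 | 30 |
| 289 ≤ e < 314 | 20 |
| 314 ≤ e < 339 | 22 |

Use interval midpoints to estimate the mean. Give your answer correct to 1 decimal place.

Midpoints: 151.5, 176.5, 201.5, 226.5, 251.5, 276.5, 301.5, 326.5
Σfm = 16×151.5 + 18×176.5 + 25×201.5 + 21×226.5 + 37×251.5 + 30×276.5 + 20×301.5 + 22×326.5 = 46208.5
n = Σf = 189
Mean = 46208.5 / 189 = 244.4894

244.5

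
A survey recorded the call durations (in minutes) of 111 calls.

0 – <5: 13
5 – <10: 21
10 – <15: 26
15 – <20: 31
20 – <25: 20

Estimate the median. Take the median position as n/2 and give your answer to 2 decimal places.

14.13

Cumulative frequencies: 13, 34, 60, 91, 111
n = 111; position = n/2 = 55.5.
This falls in the class 10 – <15: L = 10, F = 34, f = 26, h = 5.
Median ≈ 10 + ((55.5 − 34) / 26) × 5 = 14.1346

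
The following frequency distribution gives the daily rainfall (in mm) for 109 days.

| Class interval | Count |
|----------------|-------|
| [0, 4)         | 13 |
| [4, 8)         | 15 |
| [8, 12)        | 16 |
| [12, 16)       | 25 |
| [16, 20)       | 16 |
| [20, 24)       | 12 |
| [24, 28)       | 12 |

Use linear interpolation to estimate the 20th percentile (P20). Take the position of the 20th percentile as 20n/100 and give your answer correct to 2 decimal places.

6.35

Cumulative frequencies: 13, 28, 44, 69, 85, 97, 109
n = 109; position = 20n/100 = 21.8.
This falls in the class [4, 8): L = 4, F = 13, f = 15, h = 4.
20th percentile ≈ 4 + ((21.8 − 13) / 15) × 4 = 6.3467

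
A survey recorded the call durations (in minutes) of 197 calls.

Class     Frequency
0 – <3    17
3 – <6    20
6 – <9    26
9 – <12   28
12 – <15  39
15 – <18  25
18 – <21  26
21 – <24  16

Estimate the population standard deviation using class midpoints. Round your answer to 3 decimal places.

6.128

Midpoints: 1.5, 4.5, 7.5, 10.5, 13.5, 16.5, 19.5, 22.5
n = 197, Σfm = 2410.5, mean = 12.2360
Σfm² = 36893.25
Σf(m − x̄)² = Σfm² − (Σfm)²/n = 36893.25 − 2410.5²/197 = 7398.2741
Population variance = 7398.2741 / 197 = 37.5547
Standard deviation = √37.5547 = 6.1282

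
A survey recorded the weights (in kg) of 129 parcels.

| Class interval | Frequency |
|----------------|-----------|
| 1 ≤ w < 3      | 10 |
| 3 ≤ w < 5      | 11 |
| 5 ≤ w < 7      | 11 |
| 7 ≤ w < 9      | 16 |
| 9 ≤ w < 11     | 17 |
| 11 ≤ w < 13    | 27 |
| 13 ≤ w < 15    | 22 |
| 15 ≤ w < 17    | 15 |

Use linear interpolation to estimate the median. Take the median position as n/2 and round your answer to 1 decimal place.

10.9

Cumulative frequencies: 10, 21, 32, 48, 65, 92, 114, 129
n = 129; position = n/2 = 64.5.
This falls in the class 9 ≤ w < 11: L = 9, F = 48, f = 17, h = 2.
Median ≈ 9 + ((64.5 − 48) / 17) × 2 = 10.9412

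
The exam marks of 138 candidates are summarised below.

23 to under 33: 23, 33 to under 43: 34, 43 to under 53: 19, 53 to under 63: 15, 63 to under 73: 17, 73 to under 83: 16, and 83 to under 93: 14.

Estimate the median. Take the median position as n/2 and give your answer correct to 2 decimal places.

49.32

Cumulative frequencies: 23, 57, 76, 91, 108, 124, 138
n = 138; position = n/2 = 69.
This falls in the class 43 to under 53: L = 43, F = 57, f = 19, h = 10.
Median ≈ 43 + ((69 − 57) / 19) × 10 = 49.3158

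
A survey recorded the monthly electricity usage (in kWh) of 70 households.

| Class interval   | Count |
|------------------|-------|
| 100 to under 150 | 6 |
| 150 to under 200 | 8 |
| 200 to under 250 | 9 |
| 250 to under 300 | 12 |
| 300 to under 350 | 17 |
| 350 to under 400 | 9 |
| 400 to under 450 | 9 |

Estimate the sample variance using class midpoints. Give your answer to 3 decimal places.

Midpoints: 125, 175, 225, 275, 325, 375, 425
n = 70, Σfm = 20200, mean = 288.5714
Σfm² = 6388750
Σf(m − x̄)² = Σfm² − (Σfm)²/n = 6388750 − 20200²/70 = 559607.1429
Sample variance = 559607.1429 / 69 = 8110.2484

8110.248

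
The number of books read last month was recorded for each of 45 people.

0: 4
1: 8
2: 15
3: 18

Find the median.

Cumulative frequencies: 4, 12, 27, 45
n = 45, so the median is the value in position (n+1)/2 = 23.
Position 23 falls at value 2.

2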